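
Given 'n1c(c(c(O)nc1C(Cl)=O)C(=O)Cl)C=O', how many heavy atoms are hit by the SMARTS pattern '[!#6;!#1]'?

8

The query [!#6;!#1] means: not carbon and not hydrogen — any heteroatom.
Check the 15 heavy atoms by environment: 2× n (aromatic) → match; 4× c (aromatic) → no; 3× C → no; 4× O → match; 2× Cl → match.
Summing the matching environments: 2 + 4 + 2 = 8 matching atoms.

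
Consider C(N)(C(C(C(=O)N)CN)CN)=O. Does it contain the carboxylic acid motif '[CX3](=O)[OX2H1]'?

No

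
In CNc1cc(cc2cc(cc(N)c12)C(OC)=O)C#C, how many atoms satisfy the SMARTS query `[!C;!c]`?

4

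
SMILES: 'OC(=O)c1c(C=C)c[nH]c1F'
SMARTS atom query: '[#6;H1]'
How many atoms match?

The query [#6;H1] means: any carbon bearing exactly one hydrogen.
Check the 11 heavy atoms by environment: 1× n (aromatic, H1) → no; 1× c (aromatic, H1) → match; 3× c (aromatic, H0) → no; 1× C (H0) → no; 1× O (H0) → no; 1× O (H1) → no; 1× C (H1) → match; 1× C (H2) → no; 1× F (H0) → no.
Summing the matching environments: 1 + 1 = 2 matching atoms.

2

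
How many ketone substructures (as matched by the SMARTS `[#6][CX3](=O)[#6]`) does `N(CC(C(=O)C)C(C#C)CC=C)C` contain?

[#6][CX3](=O)[#6] is the SMARTS for a ketone: a carbonyl carbon (no H) flanked by two carbons.
Exactly one fragment in the molecule meets all constraints, giving 1 match.

1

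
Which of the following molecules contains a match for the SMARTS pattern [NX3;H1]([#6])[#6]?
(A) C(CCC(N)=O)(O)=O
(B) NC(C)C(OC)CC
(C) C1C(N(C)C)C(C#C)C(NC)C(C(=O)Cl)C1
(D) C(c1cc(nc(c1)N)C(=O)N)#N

[NX3;H1]([#6])[#6] describes a trivalent nitrogen with one H, bonded to two carbons (a secondary amine).
(A) has a primary amide (-C(=O)NH2) but the -C(=O)NH2 nitrogen has H2, not H1.
(B) has a primary amino group (-NH2) but the nitrogen has H2 and only one carbon neighbour.
(C) contains an N-methylamino group (-NHCH3), which satisfies every atom and bond constraint.
(D) has a primary amide (-C(=O)NH2) but the -C(=O)NH2 nitrogen has H2, not H1.
So the answer is (C).

C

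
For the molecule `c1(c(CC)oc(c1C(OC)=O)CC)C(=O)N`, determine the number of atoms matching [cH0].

4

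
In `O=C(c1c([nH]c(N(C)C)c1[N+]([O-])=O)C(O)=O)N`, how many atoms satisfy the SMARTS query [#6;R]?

Check the 17 heavy atoms by environment: 1× n (aromatic, in 5-ring) → no; 4× c (aromatic, in 5-ring) → match; 4× C (acyclic) → no; 4× O (acyclic) → no; 2× N (acyclic) → no; 1× N (charge +1, acyclic) → no; 1× O (charge -1, acyclic) → no.
That gives 4 matching atoms.

4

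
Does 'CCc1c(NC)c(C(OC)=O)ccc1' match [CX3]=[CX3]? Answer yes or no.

No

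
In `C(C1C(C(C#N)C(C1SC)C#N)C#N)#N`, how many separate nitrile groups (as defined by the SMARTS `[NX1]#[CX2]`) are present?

[NX1]#[CX2] is the SMARTS for a nitrile: a nitrogen triple-bonded to a two-connected carbon.
The molecule carries 4 separate instances of a nitrile (-C#N) meeting every constraint; each maps to a distinct set of atoms, giving 4 matches.

4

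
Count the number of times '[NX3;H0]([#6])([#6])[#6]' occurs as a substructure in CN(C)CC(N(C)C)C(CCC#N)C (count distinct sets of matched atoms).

[NX3;H0]([#6])([#6])[#6] is the SMARTS for a tertiary amine: a trivalent nitrogen with no H, bonded to three carbons.
The molecule carries 2 separate instances of a dimethylamino group (-N(CH3)2) meeting every constraint; each maps to a distinct set of atoms, giving 2 matches.

2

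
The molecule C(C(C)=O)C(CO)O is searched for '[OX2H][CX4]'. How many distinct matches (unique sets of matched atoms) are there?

2

[OX2H][CX4] is the SMARTS for an aliphatic alcohol: a hydroxyl oxygen bound to an sp3 (X4) carbon.
The molecule carries 2 separate instances of a hydroxyl group (-OH) meeting every constraint; each maps to a distinct set of atoms, giving 2 matches.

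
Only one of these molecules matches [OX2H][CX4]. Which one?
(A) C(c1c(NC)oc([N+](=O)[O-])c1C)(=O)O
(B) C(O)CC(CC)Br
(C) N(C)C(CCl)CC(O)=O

[OX2H][CX4] describes a hydroxyl oxygen bound to an sp3 (X4) carbon (an aliphatic alcohol).
(A) has a carboxylic acid group (-C(=O)OH) but the -OH is on a CX3 carbonyl carbon, not a CX4 carbon.
(B) contains a hydroxyl group (-OH), which satisfies every atom and bond constraint.
(C) has a carboxylic acid group (-C(=O)OH) but the -OH is on a CX3 carbonyl carbon, not a CX4 carbon.
So the answer is (B).

B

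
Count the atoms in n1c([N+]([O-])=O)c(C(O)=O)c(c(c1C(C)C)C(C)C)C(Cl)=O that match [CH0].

2

The query [CH0] means: aliphatic carbon with no attached hydrogen.
Check the 21 heavy atoms by environment: 1× n (aromatic, H0) → no; 5× c (aromatic, H0) → no; 2× C (H1) → no; 4× C (H3) → no; 2× C (H0) → match; 3× O (H0) → no; 1× Cl (H0) → no; 1× O (H1) → no; 1× N (charge +1, H0) → no; 1× O (charge -1, H0) → no.
That gives 2 matching atoms.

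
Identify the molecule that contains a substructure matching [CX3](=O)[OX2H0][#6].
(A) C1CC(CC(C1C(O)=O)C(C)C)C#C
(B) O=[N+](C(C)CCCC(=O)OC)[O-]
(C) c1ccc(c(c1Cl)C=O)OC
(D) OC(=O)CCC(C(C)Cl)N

[CX3](=O)[OX2H0][#6] describes a carbonyl carbon bonded to an oxygen that is itself bonded to carbon (no H on that O) (an ester).
(A) has a carboxylic acid group (-C(=O)OH) but the singly-bonded O carries H (OX2H1, not H0).
(B) contains a methyl-ester group (-C(=O)OCH3), which satisfies every atom and bond constraint.
(C) has a methoxy ether (-OCH3) but the ether oxygen is not adjacent to a C=O carbon.
(D) has a carboxylic acid group (-C(=O)OH) but the singly-bonded O carries H (OX2H1, not H0).
So the answer is (B).

B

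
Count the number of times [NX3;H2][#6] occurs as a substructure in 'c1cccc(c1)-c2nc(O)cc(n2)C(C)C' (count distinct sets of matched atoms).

0

[NX3;H2][#6] is the SMARTS for a primary amine: a trivalent nitrogen with two H attached to carbon.
No fragment in the molecule satisfies every constraint, giving 0 matches.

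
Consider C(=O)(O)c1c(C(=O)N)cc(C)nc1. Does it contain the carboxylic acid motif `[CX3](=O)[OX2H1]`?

The pattern [CX3](=O)[OX2H1] describes an sp2 carbon double-bonded to O and single-bonded to an -OH oxygen — a carboxylic acid.
The molecule carries a carboxylic acid group (-C(=O)OH), whose atoms satisfy every constraint of the query, so the pattern matches.

Yes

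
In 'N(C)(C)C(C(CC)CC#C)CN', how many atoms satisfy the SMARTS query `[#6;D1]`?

The query [#6;D1] means: carbon bonded to exactly one heavy atom.
Check the 12 heavy atoms by environment: 4× C (D2) → no; 2× C (D3) → no; 4× C (D1) → match; 1× N (D1) → no; 1× N (D3) → no.
That gives 4 matching atoms.

4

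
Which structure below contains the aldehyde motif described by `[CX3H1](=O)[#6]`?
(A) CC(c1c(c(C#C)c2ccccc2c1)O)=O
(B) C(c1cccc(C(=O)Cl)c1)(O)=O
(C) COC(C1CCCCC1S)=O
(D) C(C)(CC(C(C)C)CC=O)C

[CX3H1](=O)[#6] describes an sp2 carbon with one H, double-bonded to O and single-bonded to carbon (an aldehyde).
(A) has an acetyl/ketone group (-C(=O)CH3) but the carbonyl carbon has H0 (two carbon neighbours), not H1.
(B) has a carboxylic acid group (-C(=O)OH) but the carbonyl carbon has H0 and is bonded to O, not H1.
(C) has a methyl-ester group (-C(=O)OCH3) but the carbonyl carbon has H0, not H1.
(D) contains an aldehyde (-CHO), which satisfies every atom and bond constraint.
So the answer is (D).

D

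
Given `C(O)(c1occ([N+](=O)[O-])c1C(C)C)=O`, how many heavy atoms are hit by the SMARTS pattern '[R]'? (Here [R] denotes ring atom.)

The query [R] means: R matches any atom that is part of a ring.
Check the 14 heavy atoms by environment: 1× o (aromatic, in 5-ring) → match; 4× c (aromatic, in 5-ring) → match; 1× N (charge +1, acyclic) → no; 1× O (charge -1, acyclic) → no; 3× O (acyclic) → no; 4× C (acyclic) → no.
Summing the matching environments: 1 + 4 = 5 matching atoms.

5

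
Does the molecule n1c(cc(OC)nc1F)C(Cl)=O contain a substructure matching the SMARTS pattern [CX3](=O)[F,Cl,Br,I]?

The pattern [CX3](=O)[F,Cl,Br,I] describes a carbonyl carbon bonded to a halogen — an acyl halide.
The molecule carries an acyl chloride (-C(=O)Cl), whose atoms satisfy every constraint of the query, so the pattern matches.

Yes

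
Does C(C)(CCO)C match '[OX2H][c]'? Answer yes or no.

The pattern [OX2H][c] describes a hydroxyl oxygen attached to an aromatic carbon — a phenol.
The closest candidate here is a hydroxyl group (-OH), but the -OH is on an aliphatic carbon, not an aromatic c. No other fragment satisfies the full query, so there is no match.

No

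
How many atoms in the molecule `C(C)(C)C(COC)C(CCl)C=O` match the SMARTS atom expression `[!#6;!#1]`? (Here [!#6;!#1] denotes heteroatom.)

3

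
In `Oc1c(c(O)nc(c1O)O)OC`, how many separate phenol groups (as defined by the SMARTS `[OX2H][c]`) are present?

[OX2H][c] is the SMARTS for a phenol: a hydroxyl oxygen attached to an aromatic carbon.
The molecule carries 4 separate instances of a hydroxyl group (-OH) meeting every constraint; each maps to a distinct set of atoms, giving 4 matches.

4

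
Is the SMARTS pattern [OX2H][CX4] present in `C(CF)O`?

Yes

The pattern [OX2H][CX4] describes a hydroxyl oxygen bound to an sp3 (X4) carbon — an aliphatic alcohol.
The molecule carries a hydroxyl group (-OH), whose atoms satisfy every constraint of the query, so the pattern matches.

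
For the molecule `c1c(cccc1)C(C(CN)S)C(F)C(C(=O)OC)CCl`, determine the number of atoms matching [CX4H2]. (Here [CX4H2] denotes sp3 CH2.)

The query [CX4H2] means: sp3 carbon (X4) with exactly two hydrogens.
Check the 20 heavy atoms by environment: 2× C (H2, X4) → match; 4× C (H1, X4) → no; 1× Cl (H0, X1) → no; 1× N (H2, X3) → no; 1× S (H1, X2) → no; 1× C (H0, X3) → no; 1× O (H0, X1) → no; 1× O (H0, X2) → no; 1× C (H3, X4) → no; 1× c (aromatic, H0, X3) → no; 5× c (aromatic, H1, X3) → no; 1× F (H0, X1) → no.
That gives 2 matching atoms.

2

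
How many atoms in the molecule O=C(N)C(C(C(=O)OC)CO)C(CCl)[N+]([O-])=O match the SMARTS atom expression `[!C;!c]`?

9

The query [!C;!c] means: neither aliphatic nor aromatic carbon — same as [!#6].
Check the 17 heavy atoms by environment: 8× C → no; 1× Cl → match; 5× O → match; 1× N (charge +1) → match; 1× O (charge -1) → match; 1× N → match.
Summing the matching environments: 1 + 5 + 1 + 1 + 1 = 9 matching atoms.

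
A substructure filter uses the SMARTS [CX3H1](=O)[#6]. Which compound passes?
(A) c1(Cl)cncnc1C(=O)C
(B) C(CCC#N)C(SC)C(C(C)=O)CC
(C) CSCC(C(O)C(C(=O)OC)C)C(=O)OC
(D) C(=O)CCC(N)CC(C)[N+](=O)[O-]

[CX3H1](=O)[#6] describes an sp2 carbon with one H, double-bonded to O and single-bonded to carbon (an aldehyde).
(A) has an acetyl/ketone group (-C(=O)CH3) but the carbonyl carbon has H0 (two carbon neighbours), not H1.
(B) has an acetyl/ketone group (-C(=O)CH3) but the carbonyl carbon has H0 (two carbon neighbours), not H1.
(C) has a methyl-ester group (-C(=O)OCH3) but the carbonyl carbon has H0, not H1.
(D) contains an aldehyde (-CHO), which satisfies every atom and bond constraint.
So the answer is (D).

D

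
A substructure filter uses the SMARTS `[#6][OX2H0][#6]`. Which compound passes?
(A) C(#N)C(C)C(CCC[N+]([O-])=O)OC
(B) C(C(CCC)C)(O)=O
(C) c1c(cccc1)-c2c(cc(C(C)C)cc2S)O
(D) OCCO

A

[#6][OX2H0][#6] describes an aliphatic oxygen bridging two carbons with no H on the oxygen (an ether).
(A) contains a methoxy ether (-OCH3), which satisfies every atom and bond constraint.
(B) has a carboxylic acid group (-C(=O)OH) but the -OH oxygen has H1; the =O is OX1, not OX2.
(C) has a hydroxyl group (-OH) but the oxygen has H1, not H0 bridging two carbons.
(D) has a hydroxyl group (-OH) but the oxygen has H1, not H0 bridging two carbons.
So the answer is (A).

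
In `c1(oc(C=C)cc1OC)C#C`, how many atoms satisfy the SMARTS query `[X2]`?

Check the 11 heavy atoms by environment: 1× o (aromatic, X2) → match; 4× c (aromatic, X3) → no; 2× C (X2) → match; 1× O (X2) → match; 1× C (X4) → no; 2× C (X3) → no.
Summing the matching environments: 1 + 2 + 1 = 4 matching atoms.

4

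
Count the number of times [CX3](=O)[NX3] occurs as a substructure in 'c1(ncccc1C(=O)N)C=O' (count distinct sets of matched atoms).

1

[CX3](=O)[NX3] is the SMARTS for an amide: a carbonyl carbon bonded to a trivalent nitrogen.
Exactly one fragment in the molecule meets all constraints, giving 1 match.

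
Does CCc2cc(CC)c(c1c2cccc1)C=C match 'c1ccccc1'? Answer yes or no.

Yes

The pattern c1ccccc1 describes six aromatic carbons in a ring — a benzene ring.
The required atom environment is present in the molecule, so the pattern matches.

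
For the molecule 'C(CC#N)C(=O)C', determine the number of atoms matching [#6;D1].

1

The query [#6;D1] means: carbon bonded to exactly one heavy atom.
Check the 7 heavy atoms by environment: 3× C (D2) → no; 1× N (D1) → no; 1× C (D3) → no; 1× O (D1) → no; 1× C (D1) → match.
That gives 1 matching atom.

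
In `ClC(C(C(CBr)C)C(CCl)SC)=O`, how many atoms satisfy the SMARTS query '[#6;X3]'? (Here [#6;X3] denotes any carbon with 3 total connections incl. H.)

1

The query [#6;X3] means: any carbon (aromatic or not) with three total connections.
Check the 13 heavy atoms by environment: 7× C (X4) → no; 2× Cl (X1) → no; 1× C (X3) → match; 1× O (X1) → no; 1× S (X2) → no; 1× Br (X1) → no.
That gives 1 matching atom.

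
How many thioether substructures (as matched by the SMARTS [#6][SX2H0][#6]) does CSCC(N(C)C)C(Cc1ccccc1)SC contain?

[#6][SX2H0][#6] is the SMARTS for a thioether: an aliphatic sulfur bridging two carbons with no H on the sulfur.
The molecule carries 2 separate instances of a methylthio ether (-SCH3) meeting every constraint; each maps to a distinct set of atoms, giving 2 matches.

2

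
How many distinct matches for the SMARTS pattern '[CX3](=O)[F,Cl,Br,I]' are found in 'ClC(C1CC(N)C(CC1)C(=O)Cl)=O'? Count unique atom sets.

2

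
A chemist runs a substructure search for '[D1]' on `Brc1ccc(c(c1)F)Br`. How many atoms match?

Check the 9 heavy atoms by environment: 3× c (aromatic, D3) → no; 3× c (aromatic, D2) → no; 2× Br (D1) → match; 1× F (D1) → match.
Summing the matching environments: 2 + 1 = 3 matching atoms.

3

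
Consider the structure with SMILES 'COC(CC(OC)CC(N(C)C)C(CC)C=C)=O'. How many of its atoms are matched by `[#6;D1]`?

6

The query [#6;D1] means: carbon bonded to exactly one heavy atom.
Check the 18 heavy atoms by environment: 4× C (D2) → no; 4× C (D3) → no; 6× C (D1) → match; 1× O (D1) → no; 2× O (D2) → no; 1× N (D3) → no.
That gives 6 matching atoms.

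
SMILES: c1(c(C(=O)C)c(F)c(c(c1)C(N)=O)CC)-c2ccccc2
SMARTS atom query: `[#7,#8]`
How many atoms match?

3

The query [#7,#8] means: nitrogen or oxygen (comma = OR).
Check the 21 heavy atoms by environment: 12× c (aromatic) → no; 5× C → no; 2× O → match; 1× N → match; 1× F → no.
Summing the matching environments: 2 + 1 = 3 matching atoms.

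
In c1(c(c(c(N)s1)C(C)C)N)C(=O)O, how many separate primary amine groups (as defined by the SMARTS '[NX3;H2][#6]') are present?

2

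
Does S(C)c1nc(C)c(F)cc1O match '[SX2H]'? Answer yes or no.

No

The pattern [SX2H] describes an aliphatic sulfur with two connections, one being H — a thiol.
The closest candidate here is a methylthio ether (-SCH3), but the sulfur has H0 (bonded to two carbons), not H1. No other fragment satisfies the full query, so there is no match.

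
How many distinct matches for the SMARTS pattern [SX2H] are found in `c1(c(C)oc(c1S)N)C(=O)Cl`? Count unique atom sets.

[SX2H] is the SMARTS for a thiol: an aliphatic sulfur with two connections, one being H.
Exactly one fragment in the molecule meets all constraints, giving 1 match.

1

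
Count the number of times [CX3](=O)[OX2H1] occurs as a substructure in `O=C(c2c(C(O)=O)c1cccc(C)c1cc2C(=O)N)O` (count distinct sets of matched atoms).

2

[CX3](=O)[OX2H1] is the SMARTS for a carboxylic acid: an sp2 carbon double-bonded to O and single-bonded to an -OH oxygen.
The molecule carries 2 separate instances of a carboxylic acid group (-C(=O)OH) meeting every constraint; each maps to a distinct set of atoms, giving 2 matches.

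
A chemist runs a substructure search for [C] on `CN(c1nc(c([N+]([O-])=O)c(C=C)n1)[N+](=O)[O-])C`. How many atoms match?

4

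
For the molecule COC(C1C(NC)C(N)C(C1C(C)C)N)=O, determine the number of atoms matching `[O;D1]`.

1

The query [O;D1] means: aliphatic oxygen bonded to exactly one heavy atom.
Check the 16 heavy atoms by environment: 7× C (D3) → no; 1× N (D2) → no; 4× C (D1) → no; 1× O (D1) → match; 1× O (D2) → no; 2× N (D1) → no.
That gives 1 matching atom.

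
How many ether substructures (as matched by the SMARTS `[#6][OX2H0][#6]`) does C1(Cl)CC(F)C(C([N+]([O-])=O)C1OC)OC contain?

2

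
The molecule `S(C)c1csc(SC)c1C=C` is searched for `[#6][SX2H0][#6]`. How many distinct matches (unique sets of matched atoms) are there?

2

[#6][SX2H0][#6] is the SMARTS for a thioether: an aliphatic sulfur bridging two carbons with no H on the sulfur.
The molecule carries 2 separate instances of a methylthio ether (-SCH3) meeting every constraint; each maps to a distinct set of atoms, giving 2 matches.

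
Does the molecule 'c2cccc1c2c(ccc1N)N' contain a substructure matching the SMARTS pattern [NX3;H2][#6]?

Yes

The pattern [NX3;H2][#6] describes a trivalent nitrogen with two H attached to carbon — a primary amine.
The molecule carries a primary amino group (-NH2), whose atoms satisfy every constraint of the query, so the pattern matches.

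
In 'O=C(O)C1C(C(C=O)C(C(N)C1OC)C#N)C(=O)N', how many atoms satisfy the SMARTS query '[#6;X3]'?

3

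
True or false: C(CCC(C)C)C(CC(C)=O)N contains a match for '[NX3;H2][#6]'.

True

The pattern [NX3;H2][#6] describes a trivalent nitrogen with two H attached to carbon — a primary amine.
The molecule carries a primary amino group (-NH2), whose atoms satisfy every constraint of the query, so the pattern matches.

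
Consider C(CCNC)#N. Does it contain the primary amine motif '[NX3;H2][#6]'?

The pattern [NX3;H2][#6] describes a trivalent nitrogen with two H attached to carbon — a primary amine.
The closest candidate here is a nitrile (-C#N), but the nitrogen is NX1 (triple-bonded), not NX3 with two H. No other fragment satisfies the full query, so there is no match.

No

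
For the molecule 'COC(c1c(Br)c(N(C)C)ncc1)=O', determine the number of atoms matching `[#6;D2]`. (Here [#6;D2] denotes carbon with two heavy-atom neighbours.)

2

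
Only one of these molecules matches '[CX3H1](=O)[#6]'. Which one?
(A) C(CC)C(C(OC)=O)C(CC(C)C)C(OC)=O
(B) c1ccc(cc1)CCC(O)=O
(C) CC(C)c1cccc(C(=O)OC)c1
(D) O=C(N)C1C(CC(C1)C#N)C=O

D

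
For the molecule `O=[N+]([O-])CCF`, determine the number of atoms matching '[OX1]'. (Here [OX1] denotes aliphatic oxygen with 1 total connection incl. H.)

2

The query [OX1] means: aliphatic oxygen with one total connection — typically a carbonyl =O or an oxide.
Check the 6 heavy atoms by environment: 2× C (X4) → no; 1× N (charge +1, X3) → no; 1× O (charge -1, X1) → match; 1× O (X1) → match; 1× F (X1) → no.
Summing the matching environments: 1 + 1 = 2 matching atoms.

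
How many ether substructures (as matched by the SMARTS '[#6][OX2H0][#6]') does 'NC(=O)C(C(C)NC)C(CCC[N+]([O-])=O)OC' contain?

1

[#6][OX2H0][#6] is the SMARTS for an ether: an aliphatic oxygen bridging two carbons with no H on the oxygen.
Exactly one fragment in the molecule meets all constraints, giving 1 match.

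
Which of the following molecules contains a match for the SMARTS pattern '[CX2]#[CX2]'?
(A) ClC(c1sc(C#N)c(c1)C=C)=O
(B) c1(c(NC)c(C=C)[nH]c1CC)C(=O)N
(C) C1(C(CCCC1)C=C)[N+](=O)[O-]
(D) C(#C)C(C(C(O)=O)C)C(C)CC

D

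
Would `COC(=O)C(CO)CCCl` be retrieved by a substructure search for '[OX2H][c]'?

No

The pattern [OX2H][c] describes a hydroxyl oxygen attached to an aromatic carbon — a phenol.
The closest candidate here is a hydroxyl group (-OH), but the -OH is on an aliphatic carbon, not an aromatic c. No other fragment satisfies the full query, so there is no match.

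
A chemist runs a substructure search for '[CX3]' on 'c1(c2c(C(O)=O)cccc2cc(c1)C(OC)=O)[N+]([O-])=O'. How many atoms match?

2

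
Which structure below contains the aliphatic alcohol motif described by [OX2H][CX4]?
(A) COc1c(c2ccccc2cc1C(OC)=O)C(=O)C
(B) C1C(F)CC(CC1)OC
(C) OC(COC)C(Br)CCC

[OX2H][CX4] describes a hydroxyl oxygen bound to an sp3 (X4) carbon (an aliphatic alcohol).
(A) has a methoxy ether (-OCH3) but the oxygen has H0 (ether), not H1.
(B) has a methoxy ether (-OCH3) but the oxygen has H0 (ether), not H1.
(C) contains a hydroxyl group (-OH), which satisfies every atom and bond constraint.
So the answer is (C).

C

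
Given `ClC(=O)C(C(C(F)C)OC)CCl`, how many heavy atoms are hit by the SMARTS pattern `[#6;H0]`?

The query [#6;H0] means: any carbon with no attached hydrogen.
Check the 12 heavy atoms by environment: 2× C (H3) → no; 3× C (H1) → no; 1× C (H2) → no; 2× O (H0) → no; 1× C (H0) → match; 2× Cl (H0) → no; 1× F (H0) → no.
That gives 1 matching atom.

1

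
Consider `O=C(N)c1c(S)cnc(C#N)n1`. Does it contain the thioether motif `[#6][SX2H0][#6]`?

The pattern [#6][SX2H0][#6] describes an aliphatic sulfur bridging two carbons with no H on the sulfur — a thioether.
The closest candidate here is a thiol (-SH), but the sulfur has H1, not H0 bridging two carbons. No other fragment satisfies the full query, so there is no match.

No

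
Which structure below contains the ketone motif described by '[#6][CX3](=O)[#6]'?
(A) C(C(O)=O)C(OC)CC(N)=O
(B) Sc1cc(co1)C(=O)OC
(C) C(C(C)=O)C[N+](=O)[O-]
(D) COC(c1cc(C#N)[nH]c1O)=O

C

[#6][CX3](=O)[#6] describes a carbonyl carbon (no H) flanked by two carbons (a ketone).
(A) has a carboxylic acid group (-C(=O)OH) but one neighbour of the carbonyl carbon is O, not C.
(B) has a methyl-ester group (-C(=O)OCH3) but one neighbour of the carbonyl carbon is O, not C.
(C) contains an acetyl/ketone group (-C(=O)CH3), which satisfies every atom and bond constraint.
(D) has a methyl-ester group (-C(=O)OCH3) but one neighbour of the carbonyl carbon is O, not C.
So the answer is (C).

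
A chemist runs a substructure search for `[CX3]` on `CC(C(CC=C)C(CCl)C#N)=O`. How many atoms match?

The query [CX3] means: C with X3: aliphatic carbon with exactly 3 total connections.
Check the 12 heavy atoms by environment: 5× C (X4) → no; 3× C (X3) → match; 1× O (X1) → no; 1× C (X2) → no; 1× N (X1) → no; 1× Cl (X1) → no.
That gives 3 matching atoms.

3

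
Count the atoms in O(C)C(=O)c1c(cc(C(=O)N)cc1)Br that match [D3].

5

Check the 14 heavy atoms by environment: 3× c (aromatic, D2) → no; 3× c (aromatic, D3) → match; 2× C (D3) → match; 2× O (D1) → no; 1× O (D2) → no; 1× C (D1) → no; 1× N (D1) → no; 1× Br (D1) → no.
Summing the matching environments: 3 + 2 = 5 matching atoms.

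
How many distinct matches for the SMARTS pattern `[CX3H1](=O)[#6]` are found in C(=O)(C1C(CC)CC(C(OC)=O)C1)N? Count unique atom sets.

0

[CX3H1](=O)[#6] is the SMARTS for an aldehyde: an sp2 carbon with one H, double-bonded to O and single-bonded to carbon.
The molecule has a methyl-ester group (-C(=O)OCH3), but the carbonyl carbon has H0, not H1; nothing else fits, so there are 0 matches.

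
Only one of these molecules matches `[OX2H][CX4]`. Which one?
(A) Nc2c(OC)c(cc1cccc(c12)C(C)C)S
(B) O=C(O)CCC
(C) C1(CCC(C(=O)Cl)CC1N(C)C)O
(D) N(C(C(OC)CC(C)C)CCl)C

C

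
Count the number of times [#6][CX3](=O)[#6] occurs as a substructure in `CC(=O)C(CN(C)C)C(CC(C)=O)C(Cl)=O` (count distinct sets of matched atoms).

[#6][CX3](=O)[#6] is the SMARTS for a ketone: a carbonyl carbon (no H) flanked by two carbons.
The molecule carries 2 separate instances of an acetyl/ketone group (-C(=O)CH3) meeting every constraint; each maps to a distinct set of atoms, giving 2 matches.

2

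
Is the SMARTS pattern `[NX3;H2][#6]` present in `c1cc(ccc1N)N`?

Yes

The pattern [NX3;H2][#6] describes a trivalent nitrogen with two H attached to carbon — a primary amine.
The molecule carries a primary amino group (-NH2), whose atoms satisfy every constraint of the query, so the pattern matches.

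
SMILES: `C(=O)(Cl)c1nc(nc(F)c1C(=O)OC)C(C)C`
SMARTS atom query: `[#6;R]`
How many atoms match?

4

The query [#6;R] means: carbon that is part of a ring.
Check the 17 heavy atoms by environment: 2× n (aromatic, in 6-ring) → no; 4× c (aromatic, in 6-ring) → match; 1× F (acyclic) → no; 6× C (acyclic) → no; 3× O (acyclic) → no; 1× Cl (acyclic) → no.
That gives 4 matching atoms.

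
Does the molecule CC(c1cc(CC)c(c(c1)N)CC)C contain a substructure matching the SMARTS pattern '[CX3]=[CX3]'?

No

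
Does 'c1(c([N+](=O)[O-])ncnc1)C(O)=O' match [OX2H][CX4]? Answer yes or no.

No

The pattern [OX2H][CX4] describes a hydroxyl oxygen bound to an sp3 (X4) carbon — an aliphatic alcohol.
The closest candidate here is a carboxylic acid group (-C(=O)OH), but the -OH is on a CX3 carbonyl carbon, not a CX4 carbon. No other fragment satisfies the full query, so there is no match.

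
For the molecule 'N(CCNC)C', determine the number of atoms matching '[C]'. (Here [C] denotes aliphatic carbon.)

4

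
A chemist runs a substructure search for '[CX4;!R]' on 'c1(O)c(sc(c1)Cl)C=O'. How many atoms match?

0

The query [CX4;!R] means: aliphatic carbon with four total connections, not in a ring.
Check the 9 heavy atoms by environment: 1× s (aromatic, X2, in 5-ring) → no; 4× c (aromatic, X3, in 5-ring) → no; 1× O (X2, acyclic) → no; 1× C (X3, acyclic) → no; 1× O (X1, acyclic) → no; 1× Cl (X1, acyclic) → no.
No environment satisfies the query, so 0 matching atoms.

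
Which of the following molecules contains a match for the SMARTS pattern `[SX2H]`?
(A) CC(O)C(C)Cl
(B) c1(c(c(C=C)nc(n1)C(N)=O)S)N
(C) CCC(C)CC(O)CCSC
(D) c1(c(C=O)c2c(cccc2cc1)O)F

[SX2H] describes an aliphatic sulfur with two connections, one being H (a thiol).
(A) has a hydroxyl group (-OH) but it is an -OH, not an -SH.
(B) contains a thiol (-SH), which satisfies every atom and bond constraint.
(C) has a hydroxyl group (-OH) but it is an -OH, not an -SH.
(D) has a hydroxyl group (-OH) but it is an -OH, not an -SH.
So the answer is (B).

B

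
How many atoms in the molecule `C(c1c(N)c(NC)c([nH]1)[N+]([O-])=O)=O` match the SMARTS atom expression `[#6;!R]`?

2

The query [#6;!R] means: carbon not in any ring.
Check the 13 heavy atoms by environment: 1× n (aromatic, in 5-ring) → no; 4× c (aromatic, in 5-ring) → no; 2× N (acyclic) → no; 2× C (acyclic) → match; 2× O (acyclic) → no; 1× N (charge +1, acyclic) → no; 1× O (charge -1, acyclic) → no.
That gives 2 matching atoms.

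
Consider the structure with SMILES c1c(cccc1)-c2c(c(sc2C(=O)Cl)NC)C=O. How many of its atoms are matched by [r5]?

The query [r5] means: r5 matches atoms in a five-membered ring.
Check the 18 heavy atoms by environment: 1× s (aromatic, in 5-ring) → match; 4× c (aromatic, in 5-ring) → match; 3× C (acyclic) → no; 2× O (acyclic) → no; 1× Cl (acyclic) → no; 6× c (aromatic, in 6-ring) → no; 1× N (acyclic) → no.
Summing the matching environments: 1 + 4 = 5 matching atoms.

5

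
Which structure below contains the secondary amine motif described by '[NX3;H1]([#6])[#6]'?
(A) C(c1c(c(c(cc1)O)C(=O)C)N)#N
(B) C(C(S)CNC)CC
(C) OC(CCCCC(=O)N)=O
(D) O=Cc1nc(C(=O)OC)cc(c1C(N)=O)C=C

B

[NX3;H1]([#6])[#6] describes a trivalent nitrogen with one H, bonded to two carbons (a secondary amine).
(A) has a primary amino group (-NH2) but the nitrogen has H2 and only one carbon neighbour.
(B) contains an N-methylamino group (-NHCH3), which satisfies every atom and bond constraint.
(C) has a primary amide (-C(=O)NH2) but the -C(=O)NH2 nitrogen has H2, not H1.
(D) has a primary amide (-C(=O)NH2) but the -C(=O)NH2 nitrogen has H2, not H1.
So the answer is (B).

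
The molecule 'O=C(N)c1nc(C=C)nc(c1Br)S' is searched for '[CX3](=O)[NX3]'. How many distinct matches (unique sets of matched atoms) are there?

[CX3](=O)[NX3] is the SMARTS for an amide: a carbonyl carbon bonded to a trivalent nitrogen.
Exactly one fragment in the molecule meets all constraints, giving 1 match.

1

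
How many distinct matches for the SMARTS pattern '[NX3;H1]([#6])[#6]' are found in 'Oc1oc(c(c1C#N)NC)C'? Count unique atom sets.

1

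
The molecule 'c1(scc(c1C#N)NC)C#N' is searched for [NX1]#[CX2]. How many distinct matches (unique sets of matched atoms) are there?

2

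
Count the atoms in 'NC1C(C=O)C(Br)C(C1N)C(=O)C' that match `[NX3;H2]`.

2

The query [NX3;H2] means: aliphatic N with 3 total connections, two of them H — an -NH2 nitrogen (amine or amide).
Check the 13 heavy atoms by environment: 5× C (H1, X4) → no; 1× Br (H0, X1) → no; 1× C (H1, X3) → no; 2× O (H0, X1) → no; 1× C (H0, X3) → no; 1× C (H3, X4) → no; 2× N (H2, X3) → match.
That gives 2 matching atoms.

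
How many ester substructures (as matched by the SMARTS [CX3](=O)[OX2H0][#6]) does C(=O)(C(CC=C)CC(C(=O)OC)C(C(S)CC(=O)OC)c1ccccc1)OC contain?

3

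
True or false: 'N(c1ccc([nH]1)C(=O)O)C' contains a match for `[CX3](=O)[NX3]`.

False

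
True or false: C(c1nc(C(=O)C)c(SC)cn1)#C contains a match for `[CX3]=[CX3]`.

False

The pattern [CX3]=[CX3] describes a non-aromatic C=C double bond between two sp2 carbons — an alkene.
The closest candidate here is an ethynyl group (-C#CH), but the C-C bond is a triple bond, not a double bond. No other fragment satisfies the full query, so there is no match.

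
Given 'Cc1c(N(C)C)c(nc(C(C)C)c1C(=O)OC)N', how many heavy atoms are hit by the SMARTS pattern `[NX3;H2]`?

1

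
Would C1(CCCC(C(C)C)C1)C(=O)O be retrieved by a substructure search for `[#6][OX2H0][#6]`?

No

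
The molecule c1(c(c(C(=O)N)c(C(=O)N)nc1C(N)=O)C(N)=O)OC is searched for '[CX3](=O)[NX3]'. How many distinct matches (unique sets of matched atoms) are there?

4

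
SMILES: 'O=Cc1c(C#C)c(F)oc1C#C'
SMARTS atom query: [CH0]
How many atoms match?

2

The query [CH0] means: aliphatic carbon with no attached hydrogen.
Check the 12 heavy atoms by environment: 1× o (aromatic, H0) → no; 4× c (aromatic, H0) → no; 1× F (H0) → no; 3× C (H1) → no; 1× O (H0) → no; 2× C (H0) → match.
That gives 2 matching atoms.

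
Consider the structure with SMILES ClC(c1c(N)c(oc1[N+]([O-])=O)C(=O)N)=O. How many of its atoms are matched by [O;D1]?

4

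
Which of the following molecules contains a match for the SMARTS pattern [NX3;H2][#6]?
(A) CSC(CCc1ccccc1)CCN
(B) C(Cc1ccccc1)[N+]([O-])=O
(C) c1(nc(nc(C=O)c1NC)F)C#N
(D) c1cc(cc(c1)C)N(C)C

A

[NX3;H2][#6] describes a trivalent nitrogen with two H attached to carbon (a primary amine).
(A) contains a primary amino group (-NH2), which satisfies every atom and bond constraint.
(B) has a nitro group (-[N+](=O)[O-]) but the nitrogen is [N+] with no H, not NX3H2.
(C) has an N-methylamino group (-NHCH3) but the nitrogen bears two carbons and only one H (H1), not H2.
(D) has a dimethylamino group (-N(CH3)2) but the nitrogen has H0, not H2.
So the answer is (A).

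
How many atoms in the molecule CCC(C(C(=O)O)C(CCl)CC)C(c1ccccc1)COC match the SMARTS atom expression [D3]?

The query [D3] means: atom with exactly three heavy-atom neighbours.
Check the 22 heavy atoms by environment: 4× C (D2) → no; 5× C (D3) → match; 1× c (aromatic, D3) → match; 5× c (aromatic, D2) → no; 3× C (D1) → no; 1× Cl (D1) → no; 2× O (D1) → no; 1× O (D2) → no.
Summing the matching environments: 5 + 1 = 6 matching atoms.

6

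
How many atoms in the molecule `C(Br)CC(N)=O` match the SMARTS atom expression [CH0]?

The query [CH0] means: aliphatic carbon with no attached hydrogen.
Check the 6 heavy atoms by environment: 2× C (H2) → no; 1× Br (H0) → no; 1× C (H0) → match; 1× O (H0) → no; 1× N (H2) → no.
That gives 1 matching atom.

1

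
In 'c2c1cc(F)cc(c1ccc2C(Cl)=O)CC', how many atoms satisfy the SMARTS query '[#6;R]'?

10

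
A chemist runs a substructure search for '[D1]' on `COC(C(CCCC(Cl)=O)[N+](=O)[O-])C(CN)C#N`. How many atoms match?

7

The query [D1] means: atom with exactly one heavy-atom neighbour (degree 1).
Check the 18 heavy atoms by environment: 5× C (D2) → no; 4× C (D3) → no; 1× O (D2) → no; 1× C (D1) → match; 2× N (D1) → match; 2× O (D1) → match; 1× Cl (D1) → match; 1× N (charge +1, D3) → no; 1× O (charge -1, D1) → match.
Summing the matching environments: 1 + 2 + 2 + 1 + 1 = 7 matching atoms.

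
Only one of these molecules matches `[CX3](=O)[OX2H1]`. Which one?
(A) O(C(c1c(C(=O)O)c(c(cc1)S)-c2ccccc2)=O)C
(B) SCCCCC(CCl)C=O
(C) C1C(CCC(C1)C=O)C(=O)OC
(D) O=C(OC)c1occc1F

A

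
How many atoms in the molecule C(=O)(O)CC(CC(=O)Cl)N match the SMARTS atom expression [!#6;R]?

The query [!#6;R] means: non-carbon atom that is part of a ring.
Check the 10 heavy atoms by environment: 5× C (acyclic) → no; 3× O (acyclic) → no; 1× Cl (acyclic) → no; 1× N (acyclic) → no.
No environment satisfies the query, so 0 matching atoms.

0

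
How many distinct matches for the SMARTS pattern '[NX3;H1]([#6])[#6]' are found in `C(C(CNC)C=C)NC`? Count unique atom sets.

2

[NX3;H1]([#6])[#6] is the SMARTS for a secondary amine: a trivalent nitrogen with one H, bonded to two carbons.
The molecule carries 2 separate instances of an N-methylamino group (-NHCH3) meeting every constraint; each maps to a distinct set of atoms, giving 2 matches.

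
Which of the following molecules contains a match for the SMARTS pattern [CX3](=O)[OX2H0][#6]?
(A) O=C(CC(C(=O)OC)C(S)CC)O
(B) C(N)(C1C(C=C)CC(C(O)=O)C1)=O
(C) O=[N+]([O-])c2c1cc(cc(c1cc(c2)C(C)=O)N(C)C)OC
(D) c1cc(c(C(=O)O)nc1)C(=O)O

A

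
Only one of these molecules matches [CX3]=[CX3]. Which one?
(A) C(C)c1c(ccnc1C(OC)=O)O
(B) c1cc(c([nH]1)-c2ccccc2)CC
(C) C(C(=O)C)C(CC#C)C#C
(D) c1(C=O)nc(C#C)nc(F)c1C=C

[CX3]=[CX3] describes a non-aromatic C=C double bond between two sp2 carbons (an alkene).
(A) has an ethyl group (-CH2CH3) but its C-C bond is a single bond between CX4 carbons, not CX3=CX3.
(B) has an ethyl group (-CH2CH3) but its C-C bond is a single bond between CX4 carbons, not CX3=CX3.
(C) has an ethynyl group (-C#CH) but the C-C bond is a triple bond, not a double bond.
(D) contains a vinyl group (-CH=CH2), which satisfies every atom and bond constraint.
So the answer is (D).

D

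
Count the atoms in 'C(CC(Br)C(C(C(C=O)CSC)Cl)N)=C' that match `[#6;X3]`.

The query [#6;X3] means: any carbon (aromatic or not) with three total connections.
Check the 15 heavy atoms by environment: 7× C (X4) → no; 1× Cl (X1) → no; 3× C (X3) → match; 1× S (X2) → no; 1× N (X3) → no; 1× O (X1) → no; 1× Br (X1) → no.
That gives 3 matching atoms.

3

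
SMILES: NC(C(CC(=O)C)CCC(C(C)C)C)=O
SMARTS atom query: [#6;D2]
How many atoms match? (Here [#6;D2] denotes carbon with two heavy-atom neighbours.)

3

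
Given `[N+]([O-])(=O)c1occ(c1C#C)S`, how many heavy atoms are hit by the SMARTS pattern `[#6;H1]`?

2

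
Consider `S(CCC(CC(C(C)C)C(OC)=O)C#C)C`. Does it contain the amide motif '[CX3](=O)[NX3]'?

No

The pattern [CX3](=O)[NX3] describes a carbonyl carbon bonded to a trivalent nitrogen — an amide.
The closest candidate here is a methyl-ester group (-C(=O)OCH3), but the carbonyl is bonded to O, not to an NX3 nitrogen. No other fragment satisfies the full query, so there is no match.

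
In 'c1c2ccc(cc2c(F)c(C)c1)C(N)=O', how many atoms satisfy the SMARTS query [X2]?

0

The query [X2] means: any atom with exactly two total connections (bonds + H).
Check the 15 heavy atoms by environment: 10× c (aromatic, X3) → no; 1× F (X1) → no; 1× C (X4) → no; 1× C (X3) → no; 1× O (X1) → no; 1× N (X3) → no.
No environment satisfies the query, so 0 matching atoms.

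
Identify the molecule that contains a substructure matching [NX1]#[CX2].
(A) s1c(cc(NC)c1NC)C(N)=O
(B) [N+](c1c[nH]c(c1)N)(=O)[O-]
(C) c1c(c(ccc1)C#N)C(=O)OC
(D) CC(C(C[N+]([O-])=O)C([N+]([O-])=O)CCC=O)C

[NX1]#[CX2] describes a nitrogen triple-bonded to a two-connected carbon (a nitrile).
(A) has a primary amide (-C(=O)NH2) but the nitrogen is NX3, not NX1.
(B) has a nitro group (-[N+](=O)[O-]) but there is no C#N triple bond.
(C) contains a nitrile (-C#N), which satisfies every atom and bond constraint.
(D) has a nitro group (-[N+](=O)[O-]) but there is no C#N triple bond.
So the answer is (C).

C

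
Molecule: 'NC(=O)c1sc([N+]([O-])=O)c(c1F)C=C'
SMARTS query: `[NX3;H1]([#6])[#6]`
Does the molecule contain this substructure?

No

The pattern [NX3;H1]([#6])[#6] describes a trivalent nitrogen with one H, bonded to two carbons — a secondary amine.
The closest candidate here is a primary amide (-C(=O)NH2), but the -C(=O)NH2 nitrogen has H2, not H1. No other fragment satisfies the full query, so there is no match.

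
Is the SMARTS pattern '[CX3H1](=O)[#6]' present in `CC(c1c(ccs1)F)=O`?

No

The pattern [CX3H1](=O)[#6] describes an sp2 carbon with one H, double-bonded to O and single-bonded to carbon — an aldehyde.
The closest candidate here is an acetyl/ketone group (-C(=O)CH3), but the carbonyl carbon has H0 (two carbon neighbours), not H1. No other fragment satisfies the full query, so there is no match.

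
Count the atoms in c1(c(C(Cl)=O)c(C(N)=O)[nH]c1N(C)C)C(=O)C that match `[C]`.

6

The query [C] means: uppercase C matches aliphatic (non-aromatic) carbon only.
Check the 17 heavy atoms by environment: 1× n (aromatic) → no; 4× c (aromatic) → no; 6× C → match; 3× O → no; 2× N → no; 1× Cl → no.
That gives 6 matching atoms.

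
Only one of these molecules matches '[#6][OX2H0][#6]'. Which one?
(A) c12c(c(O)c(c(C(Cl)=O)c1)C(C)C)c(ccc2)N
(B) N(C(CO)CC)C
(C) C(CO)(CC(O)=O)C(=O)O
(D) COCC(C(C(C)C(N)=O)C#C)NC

D

[#6][OX2H0][#6] describes an aliphatic oxygen bridging two carbons with no H on the oxygen (an ether).
(A) has a hydroxyl group (-OH) but the oxygen has H1, not H0 bridging two carbons.
(B) has a hydroxyl group (-OH) but the oxygen has H1, not H0 bridging two carbons.
(C) has a carboxylic acid group (-C(=O)OH) but the -OH oxygen has H1; the =O is OX1, not OX2.
(D) contains a methoxy ether (-OCH3), which satisfies every atom and bond constraint.
So the answer is (D).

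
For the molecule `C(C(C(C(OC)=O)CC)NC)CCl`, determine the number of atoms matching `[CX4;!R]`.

8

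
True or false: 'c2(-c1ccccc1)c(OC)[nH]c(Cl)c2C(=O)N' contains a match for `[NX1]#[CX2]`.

False

The pattern [NX1]#[CX2] describes a nitrogen triple-bonded to a two-connected carbon — a nitrile.
The closest candidate here is a primary amide (-C(=O)NH2), but the nitrogen is NX3, not NX1. No other fragment satisfies the full query, so there is no match.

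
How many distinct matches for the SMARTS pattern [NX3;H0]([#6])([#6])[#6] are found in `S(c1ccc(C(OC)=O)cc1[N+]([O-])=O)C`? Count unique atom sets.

0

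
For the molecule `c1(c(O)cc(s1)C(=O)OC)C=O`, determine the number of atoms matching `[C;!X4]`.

The query [C;!X4] means: aliphatic carbon that does not have four total connections.
Check the 12 heavy atoms by environment: 1× s (aromatic, X2) → no; 4× c (aromatic, X3) → no; 2× C (X3) → match; 2× O (X1) → no; 2× O (X2) → no; 1× C (X4) → no.
That gives 2 matching atoms.

2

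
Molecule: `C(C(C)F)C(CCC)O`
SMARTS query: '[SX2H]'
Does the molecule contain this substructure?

The pattern [SX2H] describes an aliphatic sulfur with two connections, one being H — a thiol.
The closest candidate here is a hydroxyl group (-OH), but it is an -OH, not an -SH. No other fragment satisfies the full query, so there is no match.

No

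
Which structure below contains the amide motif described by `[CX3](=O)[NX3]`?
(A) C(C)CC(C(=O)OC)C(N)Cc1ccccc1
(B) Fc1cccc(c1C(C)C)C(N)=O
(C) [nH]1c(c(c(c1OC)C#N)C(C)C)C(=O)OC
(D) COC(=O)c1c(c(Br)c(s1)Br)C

B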